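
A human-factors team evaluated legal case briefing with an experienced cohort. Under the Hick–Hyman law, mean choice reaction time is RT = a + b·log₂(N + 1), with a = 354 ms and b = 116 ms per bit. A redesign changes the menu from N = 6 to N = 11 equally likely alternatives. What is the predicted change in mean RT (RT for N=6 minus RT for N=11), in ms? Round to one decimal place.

RT(6) = 354 + 116·log₂(7) = 354 + 116·2.8074 = 679.6584 ms.
RT(11) = 354 + 116·log₂(12) = 354 + 116·3.5850 = 769.8600 ms.
Difference = 679.6584 − 769.8600 = -90.2016 ≈ -90.2 ms.

-90.2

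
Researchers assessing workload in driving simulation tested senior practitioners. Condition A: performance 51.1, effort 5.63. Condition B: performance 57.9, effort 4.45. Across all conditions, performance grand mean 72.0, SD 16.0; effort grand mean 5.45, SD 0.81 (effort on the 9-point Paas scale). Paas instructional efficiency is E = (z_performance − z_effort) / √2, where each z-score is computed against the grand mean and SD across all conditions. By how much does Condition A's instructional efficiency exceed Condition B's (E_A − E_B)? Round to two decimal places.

-1.33

Condition A: z_P = (51.1 − 72.0)/16.0 = -1.3062; z_E = (5.63 − 5.45)/0.81 = 0.2222; E_A = (-1.3062 − 0.2222)/√2 = -1.0807.
Condition B: z_P = (57.9 − 72.0)/16.0 = -0.8813; z_E = (4.45 − 5.45)/0.81 = -1.2346; E_B = (-0.8813 − (-1.2346))/√2 = 0.2498.
E_A − E_B = -1.0807 − 0.2498 = -1.3305 ≈ -1.33.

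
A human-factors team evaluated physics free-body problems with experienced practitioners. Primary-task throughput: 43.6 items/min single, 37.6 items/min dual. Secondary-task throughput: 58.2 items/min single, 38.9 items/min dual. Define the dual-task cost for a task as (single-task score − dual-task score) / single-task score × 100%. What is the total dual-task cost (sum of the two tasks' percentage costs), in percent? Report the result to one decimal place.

46.9

Primary cost = (43.6 − 37.6) / 43.6 × 100% = 13.7615%.
Secondary cost = (58.2 − 38.9) / 58.2 × 100% = 33.1615%.
Total = 13.7615% + 33.1615% = 46.9230% ≈ 46.9%.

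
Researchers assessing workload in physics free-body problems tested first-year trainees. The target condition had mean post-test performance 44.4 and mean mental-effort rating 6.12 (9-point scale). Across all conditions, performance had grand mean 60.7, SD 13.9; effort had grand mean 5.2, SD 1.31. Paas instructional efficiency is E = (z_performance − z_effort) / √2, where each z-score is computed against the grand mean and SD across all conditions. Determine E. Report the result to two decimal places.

z_performance = (44.4 − 60.7) / 13.9 = -16.3000 / 13.9 = -1.1727.
z_effort = (6.12 − 5.2) / 1.31 = 0.9200 / 1.31 = 0.7023.
z_P − z_E = -1.1727 − 0.7023 = -1.8750.
E = -1.8750 / √2 = -1.8750 / 1.41421 = -1.3258 ≈ -1.33.

-1.33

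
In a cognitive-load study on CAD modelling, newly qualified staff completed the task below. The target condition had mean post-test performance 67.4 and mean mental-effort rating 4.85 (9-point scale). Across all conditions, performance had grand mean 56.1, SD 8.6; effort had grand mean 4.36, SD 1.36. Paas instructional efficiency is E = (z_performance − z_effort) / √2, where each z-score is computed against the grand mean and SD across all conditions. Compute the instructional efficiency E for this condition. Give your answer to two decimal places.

z_performance = (67.4 − 56.1) / 8.6 = 11.3000 / 8.6 = 1.3140.
z_effort = (4.85 − 4.36) / 1.36 = 0.4900 / 1.36 = 0.3603.
z_P − z_E = 1.3140 − 0.3603 = 0.9537.
E = 0.9537 / √2 = 0.9537 / 1.41421 = 0.6744 ≈ 0.67.

0.67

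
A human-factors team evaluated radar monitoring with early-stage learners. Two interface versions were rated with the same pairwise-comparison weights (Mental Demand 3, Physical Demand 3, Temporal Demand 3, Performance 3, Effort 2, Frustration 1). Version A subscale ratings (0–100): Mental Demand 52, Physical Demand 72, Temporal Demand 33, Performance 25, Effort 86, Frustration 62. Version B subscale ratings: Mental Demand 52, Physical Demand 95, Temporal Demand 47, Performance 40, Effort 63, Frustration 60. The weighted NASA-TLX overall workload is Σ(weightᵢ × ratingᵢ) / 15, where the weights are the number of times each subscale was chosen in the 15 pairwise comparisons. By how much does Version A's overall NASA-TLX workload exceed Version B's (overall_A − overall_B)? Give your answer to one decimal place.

-7.2

Version A weighted sum = 3·52 + 3·72 + 3·33 + 3·25 + 2·86 + 1·62 = 156 + 216 + 99 + 75 + 172 + 62 = 780; overall_A = 780/15 = 52.0000.
Version B weighted sum = 3·52 + 3·95 + 3·47 + 3·40 + 2·63 + 1·60 = 156 + 285 + 141 + 120 + 126 + 60 = 888; overall_B = 888/15 = 59.2000.
Difference = 52.0000 − 59.2000 = -7.2000 ≈ -7.2.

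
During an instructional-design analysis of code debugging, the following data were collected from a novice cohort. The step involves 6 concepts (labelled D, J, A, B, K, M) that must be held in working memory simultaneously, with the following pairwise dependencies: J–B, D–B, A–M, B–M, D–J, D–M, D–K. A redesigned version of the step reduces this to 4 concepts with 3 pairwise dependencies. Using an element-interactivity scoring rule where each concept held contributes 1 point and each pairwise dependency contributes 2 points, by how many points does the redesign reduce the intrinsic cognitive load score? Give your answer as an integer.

10

Original: 6 × 1 + 7 × 2 = 6 + 14 = 20.
Redesigned: 4 × 1 + 3 × 2 = 4 + 6 = 10.
Reduction = 20 − 10 = 10.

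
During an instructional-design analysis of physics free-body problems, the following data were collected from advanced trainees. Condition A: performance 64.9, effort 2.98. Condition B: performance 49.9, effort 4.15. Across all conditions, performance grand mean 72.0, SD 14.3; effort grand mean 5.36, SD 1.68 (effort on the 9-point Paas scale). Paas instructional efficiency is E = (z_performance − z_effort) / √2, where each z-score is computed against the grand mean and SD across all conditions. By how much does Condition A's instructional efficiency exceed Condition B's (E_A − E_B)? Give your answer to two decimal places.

1.23

Condition A: z_P = (64.9 − 72.0)/14.3 = -0.4965; z_E = (2.98 − 5.36)/1.68 = -1.4167; E_A = (-0.4965 − (-1.4167))/√2 = 0.6507.
Condition B: z_P = (49.9 − 72.0)/14.3 = -1.5455; z_E = (4.15 − 5.36)/1.68 = -0.7202; E_B = (-1.5455 − (-0.7202))/√2 = -0.5836.
E_A − E_B = 0.6507 − (-0.5836) = 1.2343 ≈ 1.23.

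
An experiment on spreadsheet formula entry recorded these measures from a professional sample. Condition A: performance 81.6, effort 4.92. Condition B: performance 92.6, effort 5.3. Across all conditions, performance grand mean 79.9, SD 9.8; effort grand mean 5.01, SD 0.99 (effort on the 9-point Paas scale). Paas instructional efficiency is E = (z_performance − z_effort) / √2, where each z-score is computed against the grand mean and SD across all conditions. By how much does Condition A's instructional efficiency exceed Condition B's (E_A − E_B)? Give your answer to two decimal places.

Condition A: z_P = (81.6 − 79.9)/9.8 = 0.1735; z_E = (4.92 − 5.01)/0.99 = -0.0909; E_A = (0.1735 − (-0.0909))/√2 = 0.1870.
Condition B: z_P = (92.6 − 79.9)/9.8 = 1.2959; z_E = (5.3 − 5.01)/0.99 = 0.2929; E_B = (1.2959 − 0.2929)/√2 = 0.7092.
E_A − E_B = 0.1870 − 0.7092 = -0.5222 ≈ -0.52.

-0.52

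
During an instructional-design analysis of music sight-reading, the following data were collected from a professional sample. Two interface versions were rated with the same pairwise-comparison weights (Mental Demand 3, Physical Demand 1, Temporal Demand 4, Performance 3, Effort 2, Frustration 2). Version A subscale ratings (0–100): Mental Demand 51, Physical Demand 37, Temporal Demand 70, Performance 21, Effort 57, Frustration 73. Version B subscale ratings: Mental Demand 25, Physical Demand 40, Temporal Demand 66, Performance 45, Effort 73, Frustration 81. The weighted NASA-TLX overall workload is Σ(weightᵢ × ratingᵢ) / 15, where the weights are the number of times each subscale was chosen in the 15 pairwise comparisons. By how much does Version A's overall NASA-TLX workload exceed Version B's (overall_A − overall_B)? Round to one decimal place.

Version A weighted sum = 3·51 + 1·37 + 4·70 + 3·21 + 2·57 + 2·73 = 153 + 37 + 280 + 63 + 114 + 146 = 793; overall_A = 793/15 = 52.8667.
Version B weighted sum = 3·25 + 1·40 + 4·66 + 3·45 + 2·73 + 2·81 = 75 + 40 + 264 + 135 + 146 + 162 = 822; overall_B = 822/15 = 54.8000.
Difference = 52.8667 − 54.8000 = -1.9333 ≈ -1.9.

-1.9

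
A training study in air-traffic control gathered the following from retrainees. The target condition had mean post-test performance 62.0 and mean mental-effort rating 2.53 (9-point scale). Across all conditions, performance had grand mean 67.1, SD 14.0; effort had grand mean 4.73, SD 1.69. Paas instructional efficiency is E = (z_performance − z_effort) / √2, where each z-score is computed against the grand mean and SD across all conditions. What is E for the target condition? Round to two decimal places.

0.66

z_performance = (62.0 − 67.1) / 14.0 = -5.1000 / 14.0 = -0.3643.
z_effort = (2.53 − 4.73) / 1.69 = -2.2000 / 1.69 = -1.3018.
z_P − z_E = -0.3643 − (-1.3018) = 0.9375.
E = 0.9375 / √2 = 0.9375 / 1.41421 = 0.6629 ≈ 0.66.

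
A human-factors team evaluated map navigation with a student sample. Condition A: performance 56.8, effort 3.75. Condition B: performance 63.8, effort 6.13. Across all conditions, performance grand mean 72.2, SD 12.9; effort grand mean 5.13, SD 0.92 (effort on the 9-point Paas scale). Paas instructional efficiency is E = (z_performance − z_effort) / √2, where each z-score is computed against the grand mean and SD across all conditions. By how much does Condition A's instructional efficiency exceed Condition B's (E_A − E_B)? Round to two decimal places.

Condition A: z_P = (56.8 − 72.2)/12.9 = -1.1938; z_E = (3.75 − 5.13)/0.92 = -1.5000; E_A = (-1.1938 − (-1.5000))/√2 = 0.2165.
Condition B: z_P = (63.8 − 72.2)/12.9 = -0.6512; z_E = (6.13 − 5.13)/0.92 = 1.0870; E_B = (-0.6512 − 1.0870)/√2 = -1.2291.
E_A − E_B = 0.2165 − (-1.2291) = 1.4456 ≈ 1.45.

1.45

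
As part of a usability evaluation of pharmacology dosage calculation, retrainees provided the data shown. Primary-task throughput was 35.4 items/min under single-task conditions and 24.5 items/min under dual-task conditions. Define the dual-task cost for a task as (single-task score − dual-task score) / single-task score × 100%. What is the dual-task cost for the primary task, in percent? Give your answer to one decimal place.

30.8

Cost = (35.4 − 24.5) / 35.4 × 100%
     = 10.9000 / 35.4 × 100% = 30.7910%.
≈ 30.8%.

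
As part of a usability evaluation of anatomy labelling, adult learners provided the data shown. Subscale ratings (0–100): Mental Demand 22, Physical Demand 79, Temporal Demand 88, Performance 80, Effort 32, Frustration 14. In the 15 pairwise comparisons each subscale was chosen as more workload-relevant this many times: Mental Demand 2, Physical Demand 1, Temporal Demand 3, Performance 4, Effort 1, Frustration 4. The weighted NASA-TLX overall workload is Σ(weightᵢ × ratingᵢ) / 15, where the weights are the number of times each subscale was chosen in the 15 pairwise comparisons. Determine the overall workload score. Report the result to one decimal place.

53.0

The tallies are the weights (they sum to 15).
Weighted sum = 2·22 + 1·79 + 3·88 + 4·80 + 1·32 + 4·14
            = 44 + 79 + 264 + 320 + 32 + 56 = 795.
Overall workload = 795 / 15 = 53.0000 ≈ 53.0.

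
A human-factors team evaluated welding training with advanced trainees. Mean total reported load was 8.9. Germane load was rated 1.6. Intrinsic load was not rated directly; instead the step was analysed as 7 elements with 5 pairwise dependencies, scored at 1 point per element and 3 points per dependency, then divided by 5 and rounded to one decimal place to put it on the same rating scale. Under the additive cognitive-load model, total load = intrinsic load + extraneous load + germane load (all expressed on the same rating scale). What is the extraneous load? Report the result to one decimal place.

Intrinsic (element-interactivity): (7 × 1 + 5 × 3) / 5 = 22 / 5 = 4.4000 → 4.4.
extraneous load = total − intrinsic − germane
             = 8.9 − 4.4 − 1.6 = 2.9.

2.9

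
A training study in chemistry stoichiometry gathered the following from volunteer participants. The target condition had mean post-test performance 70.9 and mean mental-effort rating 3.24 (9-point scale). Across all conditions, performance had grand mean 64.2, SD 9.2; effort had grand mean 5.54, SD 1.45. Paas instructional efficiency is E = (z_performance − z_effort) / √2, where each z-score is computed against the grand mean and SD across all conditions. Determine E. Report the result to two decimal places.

z_performance = (70.9 − 64.2) / 9.2 = 6.7000 / 9.2 = 0.7283.
z_effort = (3.24 − 5.54) / 1.45 = -2.3000 / 1.45 = -1.5862.
z_P − z_E = 0.7283 − (-1.5862) = 2.3145.
E = 2.3145 / √2 = 2.3145 / 1.41421 = 1.6366 ≈ 1.64.

1.64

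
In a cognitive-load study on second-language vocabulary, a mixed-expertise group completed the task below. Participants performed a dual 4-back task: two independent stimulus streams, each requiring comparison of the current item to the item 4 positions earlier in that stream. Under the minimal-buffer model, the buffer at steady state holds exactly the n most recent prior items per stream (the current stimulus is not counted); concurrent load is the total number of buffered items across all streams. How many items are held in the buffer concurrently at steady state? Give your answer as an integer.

Each stream's buffer holds its 4 most recent prior items.
Two independent streams: 2 × 4 = 8 buffered items at steady state.

8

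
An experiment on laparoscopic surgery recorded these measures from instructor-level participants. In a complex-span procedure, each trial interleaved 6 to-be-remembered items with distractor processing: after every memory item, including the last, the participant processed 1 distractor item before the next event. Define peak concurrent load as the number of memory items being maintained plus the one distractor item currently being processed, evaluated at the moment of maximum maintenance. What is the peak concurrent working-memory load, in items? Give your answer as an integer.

7

Maintenance is greatest during the distractor(s) after memory item 6: all 6 memory items are being held.
One distractor item is concurrently being processed.
Peak concurrent load = 6 + 1 = 7 items.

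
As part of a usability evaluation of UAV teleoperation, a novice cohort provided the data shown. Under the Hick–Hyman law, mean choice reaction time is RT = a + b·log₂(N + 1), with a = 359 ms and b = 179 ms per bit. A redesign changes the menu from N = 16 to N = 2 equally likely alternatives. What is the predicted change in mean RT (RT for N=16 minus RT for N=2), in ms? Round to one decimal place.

447.9

RT(16) = 359 + 179·log₂(17) = 359 + 179·4.0875 = 1090.6625 ms.
RT(2) = 359 + 179·log₂(3) = 359 + 179·1.5850 = 642.7150 ms.
Difference = 1090.6625 − 642.7150 = 447.9475 ≈ 447.9 ms.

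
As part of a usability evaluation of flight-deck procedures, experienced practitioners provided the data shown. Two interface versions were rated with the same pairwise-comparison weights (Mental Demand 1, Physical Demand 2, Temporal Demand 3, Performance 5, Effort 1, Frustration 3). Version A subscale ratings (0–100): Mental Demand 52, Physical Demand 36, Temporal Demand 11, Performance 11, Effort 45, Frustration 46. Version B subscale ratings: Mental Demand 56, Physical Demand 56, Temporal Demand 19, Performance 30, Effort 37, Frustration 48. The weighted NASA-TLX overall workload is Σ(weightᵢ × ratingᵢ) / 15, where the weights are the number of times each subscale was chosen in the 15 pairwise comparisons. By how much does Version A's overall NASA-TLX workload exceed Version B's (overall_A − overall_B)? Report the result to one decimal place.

-10.7

Version A weighted sum = 1·52 + 2·36 + 3·11 + 5·11 + 1·45 + 3·46 = 52 + 72 + 33 + 55 + 45 + 138 = 395; overall_A = 395/15 = 26.3333.
Version B weighted sum = 1·56 + 2·56 + 3·19 + 5·30 + 1·37 + 3·48 = 56 + 112 + 57 + 150 + 37 + 144 = 556; overall_B = 556/15 = 37.0667.
Difference = 26.3333 − 37.0667 = -10.7334 ≈ -10.7.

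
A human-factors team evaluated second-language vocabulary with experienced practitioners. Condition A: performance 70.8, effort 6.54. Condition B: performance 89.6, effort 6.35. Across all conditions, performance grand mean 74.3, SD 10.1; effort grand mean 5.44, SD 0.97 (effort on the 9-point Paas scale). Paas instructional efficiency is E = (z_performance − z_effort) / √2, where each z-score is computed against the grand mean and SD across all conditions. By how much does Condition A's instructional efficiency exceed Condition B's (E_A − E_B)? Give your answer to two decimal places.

Condition A: z_P = (70.8 − 74.3)/10.1 = -0.3465; z_E = (6.54 − 5.44)/0.97 = 1.1340; E_A = (-0.3465 − 1.1340)/√2 = -1.0469.
Condition B: z_P = (89.6 − 74.3)/10.1 = 1.5149; z_E = (6.35 − 5.44)/0.97 = 0.9381; E_B = (1.5149 − 0.9381)/√2 = 0.4079.
E_A − E_B = -1.0469 − 0.4079 = -1.4548 ≈ -1.45.

-1.45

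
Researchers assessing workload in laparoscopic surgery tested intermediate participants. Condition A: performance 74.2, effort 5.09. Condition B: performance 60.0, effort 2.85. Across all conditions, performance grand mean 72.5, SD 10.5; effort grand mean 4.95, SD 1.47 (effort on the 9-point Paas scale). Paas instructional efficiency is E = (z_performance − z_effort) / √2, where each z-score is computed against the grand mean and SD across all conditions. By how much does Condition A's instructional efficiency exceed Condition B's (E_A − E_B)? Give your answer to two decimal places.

Condition A: z_P = (74.2 − 72.5)/10.5 = 0.1619; z_E = (5.09 − 4.95)/1.47 = 0.0952; E_A = (0.1619 − 0.0952)/√2 = 0.0472.
Condition B: z_P = (60.0 − 72.5)/10.5 = -1.1905; z_E = (2.85 − 4.95)/1.47 = -1.4286; E_B = (-1.1905 − (-1.4286))/√2 = 0.1684.
E_A − E_B = 0.0472 − 0.1684 = -0.1212 ≈ -0.12.

-0.12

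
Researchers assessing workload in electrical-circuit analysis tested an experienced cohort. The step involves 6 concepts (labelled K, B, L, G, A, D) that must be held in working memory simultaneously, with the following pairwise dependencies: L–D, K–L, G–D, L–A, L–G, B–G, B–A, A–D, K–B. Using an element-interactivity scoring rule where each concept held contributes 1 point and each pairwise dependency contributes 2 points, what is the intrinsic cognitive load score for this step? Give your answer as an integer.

24

Count of concepts held simultaneously: 6.
Count of pairwise dependencies listed: 9.
Element contribution: 6 × 1 = 6.
Interaction contribution: 9 × 2 = 18.
Intrinsic load = 6 + 18 = 24.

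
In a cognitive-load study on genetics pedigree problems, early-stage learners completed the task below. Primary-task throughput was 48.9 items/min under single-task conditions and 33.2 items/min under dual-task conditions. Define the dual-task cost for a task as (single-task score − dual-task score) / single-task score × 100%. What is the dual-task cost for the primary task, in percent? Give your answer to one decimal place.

Cost = (48.9 − 33.2) / 48.9 × 100%
     = 15.7000 / 48.9 × 100% = 32.1063%.
≈ 32.1%.

32.1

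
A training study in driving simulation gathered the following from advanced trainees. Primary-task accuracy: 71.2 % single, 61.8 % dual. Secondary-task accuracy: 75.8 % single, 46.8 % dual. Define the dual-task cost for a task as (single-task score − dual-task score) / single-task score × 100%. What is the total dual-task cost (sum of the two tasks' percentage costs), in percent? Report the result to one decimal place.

Primary cost = (71.2 − 61.8) / 71.2 × 100% = 13.2022%.
Secondary cost = (75.8 − 46.8) / 75.8 × 100% = 38.2586%.
Total = 13.2022% + 38.2586% = 51.4608% ≈ 51.5%.

51.5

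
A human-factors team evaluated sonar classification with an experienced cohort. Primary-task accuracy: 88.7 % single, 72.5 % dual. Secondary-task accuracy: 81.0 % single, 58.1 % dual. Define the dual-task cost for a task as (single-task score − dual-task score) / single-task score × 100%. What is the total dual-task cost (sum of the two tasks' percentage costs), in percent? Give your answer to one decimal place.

46.5

Primary cost = (88.7 − 72.5) / 88.7 × 100% = 18.2638%.
Secondary cost = (81.0 − 58.1) / 81.0 × 100% = 28.2716%.
Total = 18.2638% + 28.2716% = 46.5354% ≈ 46.5%.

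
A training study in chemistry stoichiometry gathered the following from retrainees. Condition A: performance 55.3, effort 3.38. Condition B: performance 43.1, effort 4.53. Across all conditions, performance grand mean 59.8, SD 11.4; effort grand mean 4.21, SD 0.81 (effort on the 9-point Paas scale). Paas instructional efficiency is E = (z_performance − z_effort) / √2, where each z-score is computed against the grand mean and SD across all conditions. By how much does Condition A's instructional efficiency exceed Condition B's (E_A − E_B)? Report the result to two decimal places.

Condition A: z_P = (55.3 − 59.8)/11.4 = -0.3947; z_E = (3.38 − 4.21)/0.81 = -1.0247; E_A = (-0.3947 − (-1.0247))/√2 = 0.4455.
Condition B: z_P = (43.1 − 59.8)/11.4 = -1.4649; z_E = (4.53 − 4.21)/0.81 = 0.3951; E_B = (-1.4649 − 0.3951)/√2 = -1.3152.
E_A − E_B = 0.4455 − (-1.3152) = 1.7607 ≈ 1.76.

1.76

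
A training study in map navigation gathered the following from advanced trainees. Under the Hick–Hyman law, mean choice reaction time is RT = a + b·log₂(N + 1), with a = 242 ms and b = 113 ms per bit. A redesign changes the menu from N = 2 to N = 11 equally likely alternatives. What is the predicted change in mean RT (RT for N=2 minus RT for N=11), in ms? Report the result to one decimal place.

RT(2) = 242 + 113·log₂(3) = 242 + 113·1.5850 = 421.1050 ms.
RT(11) = 242 + 113·log₂(12) = 242 + 113·3.5850 = 647.1050 ms.
Difference = 421.1050 − 647.1050 = -226.0000 ≈ -226.0 ms.

-226.0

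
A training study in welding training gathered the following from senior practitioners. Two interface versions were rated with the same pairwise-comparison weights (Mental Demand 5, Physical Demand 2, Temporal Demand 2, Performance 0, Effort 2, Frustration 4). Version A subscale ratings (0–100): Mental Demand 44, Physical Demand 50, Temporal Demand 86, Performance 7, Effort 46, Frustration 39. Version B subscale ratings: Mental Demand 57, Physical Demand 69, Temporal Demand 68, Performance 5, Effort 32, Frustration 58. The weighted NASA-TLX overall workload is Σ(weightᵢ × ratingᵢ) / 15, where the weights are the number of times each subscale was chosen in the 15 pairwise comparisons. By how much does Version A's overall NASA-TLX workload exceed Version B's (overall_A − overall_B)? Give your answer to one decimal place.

Version A weighted sum = 5·44 + 2·50 + 2·86 + 0·7 + 2·46 + 4·39 = 220 + 100 + 172 + 0 + 92 + 156 = 740; overall_A = 740/15 = 49.3333.
Version B weighted sum = 5·57 + 2·69 + 2·68 + 0·5 + 2·32 + 4·58 = 285 + 138 + 136 + 0 + 64 + 232 = 855; overall_B = 855/15 = 57.0000.
Difference = 49.3333 − 57.0000 = -7.6667 ≈ -7.7.

-7.7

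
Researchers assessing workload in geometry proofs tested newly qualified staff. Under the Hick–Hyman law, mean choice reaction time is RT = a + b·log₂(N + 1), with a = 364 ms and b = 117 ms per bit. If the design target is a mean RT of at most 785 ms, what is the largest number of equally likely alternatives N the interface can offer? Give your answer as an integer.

Set 364 + 117·log₂(N + 1) ≤ 785.
log₂(N + 1) ≤ (785 − 364) / 117 = 3.5983.
N + 1 ≤ 2^3.5983 = 12.1115.
N ≤ 11.1115, so the largest integer N is 11.

11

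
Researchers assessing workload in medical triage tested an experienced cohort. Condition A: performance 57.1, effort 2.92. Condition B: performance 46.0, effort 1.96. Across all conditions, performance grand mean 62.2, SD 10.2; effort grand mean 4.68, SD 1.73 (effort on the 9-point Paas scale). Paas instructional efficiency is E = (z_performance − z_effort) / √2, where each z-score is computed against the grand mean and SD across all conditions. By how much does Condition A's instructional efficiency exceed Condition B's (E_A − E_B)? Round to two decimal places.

Condition A: z_P = (57.1 − 62.2)/10.2 = -0.5000; z_E = (2.92 − 4.68)/1.73 = -1.0173; E_A = (-0.5000 − (-1.0173))/√2 = 0.3658.
Condition B: z_P = (46.0 − 62.2)/10.2 = -1.5882; z_E = (1.96 − 4.68)/1.73 = -1.5723; E_B = (-1.5882 − (-1.5723))/√2 = -0.0112.
E_A − E_B = 0.3658 − (-0.0112) = 0.3770 ≈ 0.38.

0.38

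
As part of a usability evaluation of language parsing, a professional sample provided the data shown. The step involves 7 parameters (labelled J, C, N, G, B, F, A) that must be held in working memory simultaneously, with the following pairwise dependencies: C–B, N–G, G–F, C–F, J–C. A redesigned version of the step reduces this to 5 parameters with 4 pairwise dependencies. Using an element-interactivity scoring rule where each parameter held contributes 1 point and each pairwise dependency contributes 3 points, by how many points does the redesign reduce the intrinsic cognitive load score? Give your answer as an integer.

5

Original: 7 × 1 + 5 × 3 = 7 + 15 = 22.
Redesigned: 5 × 1 + 4 × 3 = 5 + 12 = 17.
Reduction = 22 − 17 = 5.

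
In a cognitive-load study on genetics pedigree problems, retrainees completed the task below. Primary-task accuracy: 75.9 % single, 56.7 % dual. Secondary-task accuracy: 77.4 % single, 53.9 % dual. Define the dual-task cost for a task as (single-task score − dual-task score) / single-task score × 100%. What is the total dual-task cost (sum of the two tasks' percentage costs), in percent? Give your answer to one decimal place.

55.7

Primary cost = (75.9 − 56.7) / 75.9 × 100% = 25.2964%.
Secondary cost = (77.4 − 53.9) / 77.4 × 100% = 30.3618%.
Total = 25.2964% + 30.3618% = 55.6582% ≈ 55.7%.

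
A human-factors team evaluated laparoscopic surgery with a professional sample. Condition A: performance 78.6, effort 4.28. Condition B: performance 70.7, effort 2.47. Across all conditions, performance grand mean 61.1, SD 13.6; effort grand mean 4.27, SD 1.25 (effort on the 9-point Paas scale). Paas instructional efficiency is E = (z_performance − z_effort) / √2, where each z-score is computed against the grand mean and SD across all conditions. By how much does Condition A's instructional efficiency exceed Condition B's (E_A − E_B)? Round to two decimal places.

Condition A: z_P = (78.6 − 61.1)/13.6 = 1.2868; z_E = (4.28 − 4.27)/1.25 = 0.0080; E_A = (1.2868 − 0.0080)/√2 = 0.9042.
Condition B: z_P = (70.7 − 61.1)/13.6 = 0.7059; z_E = (2.47 − 4.27)/1.25 = -1.4400; E_B = (0.7059 − (-1.4400))/√2 = 1.5174.
E_A − E_B = 0.9042 − 1.5174 = -0.6132 ≈ -0.61.

-0.61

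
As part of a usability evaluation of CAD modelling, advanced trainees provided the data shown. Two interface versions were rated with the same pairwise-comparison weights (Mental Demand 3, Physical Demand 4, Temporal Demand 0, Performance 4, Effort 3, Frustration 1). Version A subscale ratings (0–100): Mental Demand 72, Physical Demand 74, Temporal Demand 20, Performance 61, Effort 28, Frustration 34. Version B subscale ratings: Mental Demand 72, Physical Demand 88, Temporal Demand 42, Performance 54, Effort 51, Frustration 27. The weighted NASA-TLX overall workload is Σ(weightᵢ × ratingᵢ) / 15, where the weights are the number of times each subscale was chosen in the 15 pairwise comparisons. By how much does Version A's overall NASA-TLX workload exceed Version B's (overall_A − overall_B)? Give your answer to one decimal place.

-6.0

Version A weighted sum = 3·72 + 4·74 + 0·20 + 4·61 + 3·28 + 1·34 = 216 + 296 + 0 + 244 + 84 + 34 = 874; overall_A = 874/15 = 58.2667.
Version B weighted sum = 3·72 + 4·88 + 0·42 + 4·54 + 3·51 + 1·27 = 216 + 352 + 0 + 216 + 153 + 27 = 964; overall_B = 964/15 = 64.2667.
Difference = 58.2667 − 64.2667 = -6.0000 ≈ -6.0.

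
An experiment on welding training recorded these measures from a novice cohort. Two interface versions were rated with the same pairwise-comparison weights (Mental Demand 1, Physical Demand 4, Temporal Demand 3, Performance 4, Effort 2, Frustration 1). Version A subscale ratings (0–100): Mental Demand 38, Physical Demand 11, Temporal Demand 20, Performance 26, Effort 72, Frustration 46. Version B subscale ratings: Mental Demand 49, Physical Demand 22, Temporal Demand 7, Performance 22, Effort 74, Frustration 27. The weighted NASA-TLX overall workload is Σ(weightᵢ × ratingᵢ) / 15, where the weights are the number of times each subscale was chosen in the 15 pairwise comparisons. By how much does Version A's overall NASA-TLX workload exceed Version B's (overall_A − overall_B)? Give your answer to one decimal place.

Version A weighted sum = 1·38 + 4·11 + 3·20 + 4·26 + 2·72 + 1·46 = 38 + 44 + 60 + 104 + 144 + 46 = 436; overall_A = 436/15 = 29.0667.
Version B weighted sum = 1·49 + 4·22 + 3·7 + 4·22 + 2·74 + 1·27 = 49 + 88 + 21 + 88 + 148 + 27 = 421; overall_B = 421/15 = 28.0667.
Difference = 29.0667 − 28.0667 = 1.0000 ≈ 1.0.

1.0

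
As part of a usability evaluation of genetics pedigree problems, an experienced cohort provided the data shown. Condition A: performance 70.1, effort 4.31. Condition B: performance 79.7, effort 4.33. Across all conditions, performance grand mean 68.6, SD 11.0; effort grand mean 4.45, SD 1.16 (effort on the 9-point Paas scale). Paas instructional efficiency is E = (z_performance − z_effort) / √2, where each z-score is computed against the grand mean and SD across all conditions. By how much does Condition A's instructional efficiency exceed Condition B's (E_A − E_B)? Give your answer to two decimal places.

Condition A: z_P = (70.1 − 68.6)/11.0 = 0.1364; z_E = (4.31 − 4.45)/1.16 = -0.1207; E_A = (0.1364 − (-0.1207))/√2 = 0.1818.
Condition B: z_P = (79.7 − 68.6)/11.0 = 1.0091; z_E = (4.33 − 4.45)/1.16 = -0.1034; E_B = (1.0091 − (-0.1034))/√2 = 0.7867.
E_A − E_B = 0.1818 − 0.7867 = -0.6049 ≈ -0.60.

-0.60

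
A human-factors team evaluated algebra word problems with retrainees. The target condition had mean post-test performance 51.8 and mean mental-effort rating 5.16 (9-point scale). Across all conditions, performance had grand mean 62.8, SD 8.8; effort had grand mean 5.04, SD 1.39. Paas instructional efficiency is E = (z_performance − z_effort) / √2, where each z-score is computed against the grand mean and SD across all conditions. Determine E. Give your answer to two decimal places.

z_performance = (51.8 − 62.8) / 8.8 = -11.0000 / 8.8 = -1.2500.
z_effort = (5.16 − 5.04) / 1.39 = 0.1200 / 1.39 = 0.0863.
z_P − z_E = -1.2500 − 0.0863 = -1.3363.
E = -1.3363 / √2 = -1.3363 / 1.41421 = -0.9449 ≈ -0.94.

-0.94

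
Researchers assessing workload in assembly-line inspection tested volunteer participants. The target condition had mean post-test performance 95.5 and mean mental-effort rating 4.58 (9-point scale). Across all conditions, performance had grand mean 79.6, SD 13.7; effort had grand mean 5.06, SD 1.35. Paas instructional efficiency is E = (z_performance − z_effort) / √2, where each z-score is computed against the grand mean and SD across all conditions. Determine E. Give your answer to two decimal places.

z_performance = (95.5 − 79.6) / 13.7 = 15.9000 / 13.7 = 1.1606.
z_effort = (4.58 − 5.06) / 1.35 = -0.4800 / 1.35 = -0.3556.
z_P − z_E = 1.1606 − (-0.3556) = 1.5162.
E = 1.5162 / √2 = 1.5162 / 1.41421 = 1.0721 ≈ 1.07.

1.07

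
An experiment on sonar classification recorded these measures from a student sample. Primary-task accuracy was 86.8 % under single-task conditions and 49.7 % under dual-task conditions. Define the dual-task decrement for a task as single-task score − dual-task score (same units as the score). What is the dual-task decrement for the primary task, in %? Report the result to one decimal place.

Decrement = 86.8 − 49.7 = 37.1000 % ≈ 37.1 %.

37.1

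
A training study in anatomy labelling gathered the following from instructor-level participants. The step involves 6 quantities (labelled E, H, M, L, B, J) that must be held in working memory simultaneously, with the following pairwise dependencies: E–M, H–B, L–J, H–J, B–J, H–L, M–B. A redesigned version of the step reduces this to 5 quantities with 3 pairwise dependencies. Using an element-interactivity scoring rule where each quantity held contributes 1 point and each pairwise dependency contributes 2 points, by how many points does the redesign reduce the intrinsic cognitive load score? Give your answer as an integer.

Original: 6 × 1 + 7 × 2 = 6 + 14 = 20.
Redesigned: 5 × 1 + 3 × 2 = 5 + 6 = 11.
Reduction = 20 − 11 = 9.

9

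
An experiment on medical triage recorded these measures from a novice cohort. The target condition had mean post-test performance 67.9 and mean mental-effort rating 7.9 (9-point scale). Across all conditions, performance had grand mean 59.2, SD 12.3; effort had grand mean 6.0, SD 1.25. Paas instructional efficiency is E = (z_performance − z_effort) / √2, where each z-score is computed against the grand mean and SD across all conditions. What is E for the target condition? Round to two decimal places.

z_performance = (67.9 − 59.2) / 12.3 = 8.7000 / 12.3 = 0.7073.
z_effort = (7.9 − 6.0) / 1.25 = 1.9000 / 1.25 = 1.5200.
z_P − z_E = 0.7073 − 1.5200 = -0.8127.
E = -0.8127 / √2 = -0.8127 / 1.41421 = -0.5747 ≈ -0.57.

-0.57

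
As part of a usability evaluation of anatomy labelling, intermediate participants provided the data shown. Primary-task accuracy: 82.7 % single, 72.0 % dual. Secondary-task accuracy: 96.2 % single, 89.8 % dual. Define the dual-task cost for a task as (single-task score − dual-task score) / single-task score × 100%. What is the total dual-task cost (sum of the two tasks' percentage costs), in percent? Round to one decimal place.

19.6

Primary cost = (82.7 − 72.0) / 82.7 × 100% = 12.9383%.
Secondary cost = (96.2 − 89.8) / 96.2 × 100% = 6.6528%.
Total = 12.9383% + 6.6528% = 19.5911% ≈ 19.6%.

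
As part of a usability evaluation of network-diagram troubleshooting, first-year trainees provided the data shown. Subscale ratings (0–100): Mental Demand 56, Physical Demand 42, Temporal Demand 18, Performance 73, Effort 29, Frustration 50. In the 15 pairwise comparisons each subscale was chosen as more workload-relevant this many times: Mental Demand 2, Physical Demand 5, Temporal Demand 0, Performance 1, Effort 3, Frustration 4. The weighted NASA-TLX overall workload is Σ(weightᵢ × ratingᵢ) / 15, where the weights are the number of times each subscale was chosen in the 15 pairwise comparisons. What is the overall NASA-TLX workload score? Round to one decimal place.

45.5

The tallies are the weights (they sum to 15).
Weighted sum = 2·56 + 5·42 + 0·18 + 1·73 + 3·29 + 4·50
            = 112 + 210 + 0 + 73 + 87 + 200 = 682.
Overall workload = 682 / 15 = 45.4667 ≈ 45.5.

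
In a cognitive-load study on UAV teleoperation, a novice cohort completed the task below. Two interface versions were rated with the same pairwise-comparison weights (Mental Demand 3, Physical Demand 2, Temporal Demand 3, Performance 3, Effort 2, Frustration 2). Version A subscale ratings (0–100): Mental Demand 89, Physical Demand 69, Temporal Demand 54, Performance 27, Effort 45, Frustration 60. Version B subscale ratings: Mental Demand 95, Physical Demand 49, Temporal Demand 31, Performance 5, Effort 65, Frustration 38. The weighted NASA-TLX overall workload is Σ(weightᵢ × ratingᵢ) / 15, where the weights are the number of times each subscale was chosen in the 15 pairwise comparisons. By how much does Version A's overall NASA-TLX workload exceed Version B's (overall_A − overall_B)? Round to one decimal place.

10.7

Version A weighted sum = 3·89 + 2·69 + 3·54 + 3·27 + 2·45 + 2·60 = 267 + 138 + 162 + 81 + 90 + 120 = 858; overall_A = 858/15 = 57.2000.
Version B weighted sum = 3·95 + 2·49 + 3·31 + 3·5 + 2·65 + 2·38 = 285 + 98 + 93 + 15 + 130 + 76 = 697; overall_B = 697/15 = 46.4667.
Difference = 57.2000 − 46.4667 = 10.7333 ≈ 10.7.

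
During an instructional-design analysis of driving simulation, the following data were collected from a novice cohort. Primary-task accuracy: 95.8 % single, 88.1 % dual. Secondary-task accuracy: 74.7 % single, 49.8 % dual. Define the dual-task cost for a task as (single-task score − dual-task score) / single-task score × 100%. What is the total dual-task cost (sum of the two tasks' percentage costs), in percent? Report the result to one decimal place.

41.4

Primary cost = (95.8 − 88.1) / 95.8 × 100% = 8.0376%.
Secondary cost = (74.7 − 49.8) / 74.7 × 100% = 33.3333%.
Total = 8.0376% + 33.3333% = 41.3709% ≈ 41.4%.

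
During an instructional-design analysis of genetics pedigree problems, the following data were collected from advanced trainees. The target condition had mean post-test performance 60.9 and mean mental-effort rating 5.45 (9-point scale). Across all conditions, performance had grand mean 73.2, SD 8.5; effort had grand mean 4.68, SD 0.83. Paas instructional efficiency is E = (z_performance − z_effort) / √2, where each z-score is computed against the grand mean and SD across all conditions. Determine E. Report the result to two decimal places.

-1.68

z_performance = (60.9 − 73.2) / 8.5 = -12.3000 / 8.5 = -1.4471.
z_effort = (5.45 − 4.68) / 0.83 = 0.7700 / 0.83 = 0.9277.
z_P − z_E = -1.4471 − 0.9277 = -2.3748.
E = -2.3748 / √2 = -2.3748 / 1.41421 = -1.6792 ≈ -1.68.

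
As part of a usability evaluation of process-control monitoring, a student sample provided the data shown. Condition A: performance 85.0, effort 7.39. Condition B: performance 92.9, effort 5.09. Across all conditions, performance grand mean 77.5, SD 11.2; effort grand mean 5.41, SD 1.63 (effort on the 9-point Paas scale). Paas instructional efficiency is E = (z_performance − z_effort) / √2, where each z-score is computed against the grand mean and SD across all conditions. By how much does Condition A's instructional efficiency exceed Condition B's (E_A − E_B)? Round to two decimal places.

Condition A: z_P = (85.0 − 77.5)/11.2 = 0.6696; z_E = (7.39 − 5.41)/1.63 = 1.2147; E_A = (0.6696 − 1.2147)/√2 = -0.3854.
Condition B: z_P = (92.9 − 77.5)/11.2 = 1.3750; z_E = (5.09 − 5.41)/1.63 = -0.1963; E_B = (1.3750 − (-0.1963))/√2 = 1.1111.
E_A − E_B = -0.3854 − 1.1111 = -1.4965 ≈ -1.50.

-1.50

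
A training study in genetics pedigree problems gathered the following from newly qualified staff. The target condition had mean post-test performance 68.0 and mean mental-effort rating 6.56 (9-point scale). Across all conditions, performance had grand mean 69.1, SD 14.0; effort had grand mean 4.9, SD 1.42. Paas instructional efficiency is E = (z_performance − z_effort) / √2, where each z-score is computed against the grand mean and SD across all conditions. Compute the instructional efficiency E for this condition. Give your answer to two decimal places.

-0.88

z_performance = (68.0 − 69.1) / 14.0 = -1.1000 / 14.0 = -0.0786.
z_effort = (6.56 − 4.9) / 1.42 = 1.6600 / 1.42 = 1.1690.
z_P − z_E = -0.0786 − 1.1690 = -1.2476.
E = -1.2476 / √2 = -1.2476 / 1.41421 = -0.8822 ≈ -0.88.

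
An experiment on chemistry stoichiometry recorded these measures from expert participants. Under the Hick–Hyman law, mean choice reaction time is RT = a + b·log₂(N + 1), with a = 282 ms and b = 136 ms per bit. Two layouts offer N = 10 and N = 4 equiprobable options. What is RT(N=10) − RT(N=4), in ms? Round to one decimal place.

RT(10) = 282 + 136·log₂(11) = 282 + 136·3.4594 = 752.4784 ms.
RT(4) = 282 + 136·log₂(5) = 282 + 136·2.3219 = 597.7784 ms.
Difference = 752.4784 − 597.7784 = 154.7000 ≈ 154.7 ms.

154.7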